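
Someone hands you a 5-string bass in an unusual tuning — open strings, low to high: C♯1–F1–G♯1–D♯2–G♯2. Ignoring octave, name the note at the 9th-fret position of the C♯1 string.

C♯1 is MIDI 25. Adding 9 gives 34; 34 mod 12 = 10, i.e. A♯.

A♯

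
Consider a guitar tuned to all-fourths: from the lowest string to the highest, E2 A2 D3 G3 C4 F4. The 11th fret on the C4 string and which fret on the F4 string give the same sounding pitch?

6

Fret 11 on C4 is MIDI 60 + 11 = 71 (B4). On the F4 string (open MIDI 65), that pitch is 71 − 65 = fret 6.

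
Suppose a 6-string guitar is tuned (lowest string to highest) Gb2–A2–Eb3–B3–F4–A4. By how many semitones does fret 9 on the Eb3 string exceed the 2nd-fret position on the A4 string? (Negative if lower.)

Eb3 at fret 9 → C4 (MIDI 60); A4 at fret 2 → B4 (MIDI 71).
60 − 71 = -11, so the two pitches are 11 semitones apart.

-11 semitones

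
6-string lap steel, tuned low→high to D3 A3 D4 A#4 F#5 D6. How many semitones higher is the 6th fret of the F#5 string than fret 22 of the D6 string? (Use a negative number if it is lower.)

F#5 at fret 6 → C6 (MIDI 84); D6 at fret 22 → C8 (MIDI 108).
84 − 108 = -24, so the two pitches are 24 semitones apart.

-24 semitones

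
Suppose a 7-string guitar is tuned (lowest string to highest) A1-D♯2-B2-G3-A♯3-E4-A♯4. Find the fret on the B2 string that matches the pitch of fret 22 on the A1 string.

8

Fret 22 on A1 is MIDI 33 + 22 = 55 (G3). On the B2 string (open MIDI 47), that pitch is 55 − 47 = fret 8.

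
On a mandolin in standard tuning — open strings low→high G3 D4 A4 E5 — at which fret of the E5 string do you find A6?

A6 is 17 semitones above the open E5 (E–F–F#–G–…–G–G#–A), so it sits at fret 17.

17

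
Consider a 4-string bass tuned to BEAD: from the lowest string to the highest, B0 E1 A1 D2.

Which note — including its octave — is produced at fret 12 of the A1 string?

A2

The open A1 string plus 12 semitones: A–A#–B–C–…–G–G#–A.
The walk passes from B into C once, so the octave number goes from 1 to 2.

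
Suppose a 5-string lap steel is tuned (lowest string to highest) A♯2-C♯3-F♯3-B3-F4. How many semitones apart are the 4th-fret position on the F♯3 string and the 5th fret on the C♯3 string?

4 semitones

F♯3 at fret 4 → A♯3 (MIDI 58); C♯3 at fret 5 → F♯3 (MIDI 54).
58 − 54 = 4, so the two pitches are 4 semitones apart, with A♯3 the higher.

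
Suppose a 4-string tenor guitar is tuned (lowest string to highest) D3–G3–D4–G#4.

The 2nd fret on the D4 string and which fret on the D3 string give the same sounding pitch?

14

Fret 2 on D4 is MIDI 62 + 2 = 64 (E4). On the D3 string (open MIDI 50), that pitch is 64 − 50 = fret 14.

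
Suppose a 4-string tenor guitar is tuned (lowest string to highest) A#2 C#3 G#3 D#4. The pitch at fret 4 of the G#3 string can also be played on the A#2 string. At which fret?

G#3 at fret 4 is G#3 + 4 semitones = C4.
The open A#2 string is 10 semitones below the open G#3, so the same pitch on the A#2 string lies at fret 4 + 10 = 14.

14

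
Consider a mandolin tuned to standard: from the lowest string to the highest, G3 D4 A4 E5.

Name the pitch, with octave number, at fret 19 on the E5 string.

The open E5 string plus 19 semitones: E–F–F#–G–…–A–A#–B.
The walk passes from B into C once, so the octave number goes from 5 to 6.

B6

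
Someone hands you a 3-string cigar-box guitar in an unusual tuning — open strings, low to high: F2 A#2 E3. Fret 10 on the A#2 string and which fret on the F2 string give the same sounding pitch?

Fret 10 on A#2 is MIDI 46 + 10 = 56 (G#3). On the F2 string (open MIDI 41), that pitch is 56 − 41 = fret 15.

15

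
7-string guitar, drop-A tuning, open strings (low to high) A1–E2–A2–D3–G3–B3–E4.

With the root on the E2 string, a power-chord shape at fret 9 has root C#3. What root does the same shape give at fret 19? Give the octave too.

Moving from fret 9 to fret 19 shifts the root by 10 semitones.
C#3 up 10 semitones is B3.

B3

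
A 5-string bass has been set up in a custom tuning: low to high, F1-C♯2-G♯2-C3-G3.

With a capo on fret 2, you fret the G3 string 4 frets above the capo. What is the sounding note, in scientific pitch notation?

C♯4

The capo raises the open G3 by 2 semitones to A3; fretting 4 more gives G3 + 2 + 4 = G3 + 6 semitones = C♯4.
(Also written D♭.)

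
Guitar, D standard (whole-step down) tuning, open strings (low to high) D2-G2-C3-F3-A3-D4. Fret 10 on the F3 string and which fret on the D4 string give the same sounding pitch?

1

F3 at fret 10 is F3 + 10 semitones = D♯4.
The open D4 string is 9 semitones above the open F3, so the same pitch on the D4 string lies at fret 10 − 9 = 1.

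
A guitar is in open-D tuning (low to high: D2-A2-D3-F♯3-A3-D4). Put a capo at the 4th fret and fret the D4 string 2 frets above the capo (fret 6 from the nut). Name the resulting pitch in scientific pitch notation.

The capo raises the open D4 by 4 semitones to F♯4; fretting 2 more gives D4 + 4 + 2 = D4 + 6 semitones = G♯4.
(Also written A♭.)

G♯4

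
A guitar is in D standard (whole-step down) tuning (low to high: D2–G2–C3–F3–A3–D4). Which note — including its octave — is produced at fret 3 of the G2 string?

G2 is MIDI 43. Adding 3 gives 46, which is A#2.
(Equivalently spelled Bb2.)

A#2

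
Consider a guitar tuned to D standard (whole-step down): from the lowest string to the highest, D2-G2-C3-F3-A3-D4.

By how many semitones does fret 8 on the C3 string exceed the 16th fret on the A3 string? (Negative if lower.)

-17 semitones

C3 at fret 8 → G#3 (MIDI 56); A3 at fret 16 → C#5 (MIDI 73).
56 − 73 = -17, so the two pitches are 17 semitones apart.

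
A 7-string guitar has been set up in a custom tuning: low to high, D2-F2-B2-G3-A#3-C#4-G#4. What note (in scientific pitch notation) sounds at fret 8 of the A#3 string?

The open A#3 string plus 8 semitones: A#–B–C–C#–D–D#–E–F–F#.
The walk passes from B into C once, so the octave number goes from 3 to 4.
(Equivalently spelled Gb4.)

F#4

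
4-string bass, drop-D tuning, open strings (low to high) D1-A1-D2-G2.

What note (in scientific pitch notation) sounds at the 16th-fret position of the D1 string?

F#2

D1 is MIDI 26. Adding 16 gives 42, which is F#2.
(Equivalently spelled Gb2.)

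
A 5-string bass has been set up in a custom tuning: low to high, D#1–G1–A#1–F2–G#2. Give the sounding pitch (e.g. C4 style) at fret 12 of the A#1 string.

The open A#1 string plus 12 semitones: A#–B–C–C#–…–G#–A–A#.
The walk passes from B into C once, so the octave number goes from 1 to 2.

A#2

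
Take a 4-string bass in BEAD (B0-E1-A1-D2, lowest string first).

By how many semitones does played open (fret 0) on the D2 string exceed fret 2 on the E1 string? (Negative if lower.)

D2 at fret 0 → D2 (MIDI 38); E1 at fret 2 → F#1 (MIDI 30).
38 − 30 = 8, so the two pitches are 8 semitones apart.

8 semitones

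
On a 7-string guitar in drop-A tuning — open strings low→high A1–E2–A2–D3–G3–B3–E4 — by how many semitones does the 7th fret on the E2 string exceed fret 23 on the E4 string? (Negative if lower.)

-40 semitones

E2 at fret 7 → B2 (MIDI 47); E4 at fret 23 → D#6 (MIDI 87).
47 − 87 = -40, so the two pitches are 40 semitones apart.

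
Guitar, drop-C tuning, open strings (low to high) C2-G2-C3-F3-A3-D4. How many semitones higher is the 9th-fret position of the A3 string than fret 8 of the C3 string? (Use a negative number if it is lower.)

10 semitones

A3 at fret 9 → F♯4 (MIDI 66); C3 at fret 8 → G♯3 (MIDI 56).
66 − 56 = 10, so the two pitches are 10 semitones apart.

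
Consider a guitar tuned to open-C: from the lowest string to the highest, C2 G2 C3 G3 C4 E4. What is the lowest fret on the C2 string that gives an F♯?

From C2, count semitones up the chromatic scale until reaching F♯: C–C#–D–D#–E–F–F# — 6 steps.

6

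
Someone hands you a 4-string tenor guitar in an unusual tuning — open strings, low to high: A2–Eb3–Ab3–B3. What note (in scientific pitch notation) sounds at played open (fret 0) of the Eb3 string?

Fret 0 is the open string itself, so the pitch is just Eb3.
(Equivalently spelled D#3.)

Eb3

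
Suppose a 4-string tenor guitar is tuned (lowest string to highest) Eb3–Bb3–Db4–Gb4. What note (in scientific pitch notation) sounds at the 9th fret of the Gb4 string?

Eb5

Each fret is one semitone, so Gb4 + 9 = Eb5.
(Equivalently spelled D#5.)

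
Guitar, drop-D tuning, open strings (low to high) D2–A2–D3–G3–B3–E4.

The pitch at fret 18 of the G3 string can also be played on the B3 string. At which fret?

Fret 18 on G3 is MIDI 55 + 18 = 73 (C#5). On the B3 string (open MIDI 59), that pitch is 73 − 59 = fret 14.

14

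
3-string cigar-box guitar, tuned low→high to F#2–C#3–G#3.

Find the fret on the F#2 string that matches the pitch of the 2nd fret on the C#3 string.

9

Fret 2 on C#3 is MIDI 49 + 2 = 51 (D#3). On the F#2 string (open MIDI 42), that pitch is 51 − 42 = fret 9.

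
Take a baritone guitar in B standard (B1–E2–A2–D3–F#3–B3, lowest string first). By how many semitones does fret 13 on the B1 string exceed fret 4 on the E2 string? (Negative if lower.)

4 semitones

B1 at fret 13 → C3 (MIDI 48); E2 at fret 4 → G#2 (MIDI 44).
48 − 44 = 4, so the two pitches are 4 semitones apart.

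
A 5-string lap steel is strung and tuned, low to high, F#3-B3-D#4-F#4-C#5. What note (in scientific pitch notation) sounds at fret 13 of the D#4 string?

Each fret is one semitone, so D#4 + 13 = E5.

E5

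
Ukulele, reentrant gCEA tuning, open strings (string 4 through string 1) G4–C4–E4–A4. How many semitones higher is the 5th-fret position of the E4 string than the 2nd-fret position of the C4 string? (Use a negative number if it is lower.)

E4 at fret 5 → A4 (MIDI 69); C4 at fret 2 → D4 (MIDI 62).
69 − 62 = 7, so the two pitches are 7 semitones apart.

7 semitones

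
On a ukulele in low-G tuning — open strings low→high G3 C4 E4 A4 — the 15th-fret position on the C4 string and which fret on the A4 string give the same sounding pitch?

Fret 15 on C4 is MIDI 60 + 15 = 75 (D#5). On the A4 string (open MIDI 69), that pitch is 75 − 69 = fret 6.

6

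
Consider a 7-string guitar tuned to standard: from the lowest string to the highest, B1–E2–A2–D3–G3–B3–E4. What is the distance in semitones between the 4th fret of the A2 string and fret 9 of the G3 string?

15 semitones

A2 at fret 4 → C#3 (MIDI 49); G3 at fret 9 → E4 (MIDI 64).
49 − 64 = -15, so the two pitches are 15 semitones apart, with E4 the higher.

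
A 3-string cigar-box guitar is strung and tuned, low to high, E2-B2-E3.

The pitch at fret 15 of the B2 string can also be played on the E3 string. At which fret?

10

Fret 15 on B2 is MIDI 47 + 15 = 62 (D4). On the E3 string (open MIDI 52), that pitch is 62 − 52 = fret 10.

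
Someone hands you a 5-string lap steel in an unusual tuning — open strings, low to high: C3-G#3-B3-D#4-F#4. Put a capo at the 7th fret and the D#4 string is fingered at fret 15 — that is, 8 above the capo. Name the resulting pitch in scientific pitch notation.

F#5

The capo raises the open D#4 by 7 semitones to A#4; fretting 8 more gives D#4 + 7 + 8 = D#4 + 15 semitones = F#5.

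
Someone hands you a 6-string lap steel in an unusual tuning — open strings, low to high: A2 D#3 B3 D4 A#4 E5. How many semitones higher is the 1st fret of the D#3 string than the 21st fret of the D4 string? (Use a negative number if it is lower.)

-31 semitones

D#3 at fret 1 → E3 (MIDI 52); D4 at fret 21 → B5 (MIDI 83).
52 − 83 = -31, so the two pitches are 31 semitones apart.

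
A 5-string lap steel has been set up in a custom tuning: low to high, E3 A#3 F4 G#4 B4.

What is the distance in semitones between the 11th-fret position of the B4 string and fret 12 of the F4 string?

B4 at fret 11 → A#5 (MIDI 82); F4 at fret 12 → F5 (MIDI 77).
82 − 77 = 5, so the two pitches are 5 semitones apart, with A#5 the higher.

5 semitones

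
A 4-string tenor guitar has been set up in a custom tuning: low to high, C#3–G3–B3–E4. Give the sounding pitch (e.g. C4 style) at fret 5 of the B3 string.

E4

Each fret is one semitone, so B3 + 5 = E4.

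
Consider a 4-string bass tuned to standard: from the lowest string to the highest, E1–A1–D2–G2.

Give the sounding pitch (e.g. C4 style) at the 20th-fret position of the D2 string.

A#3

The open D2 string plus 20 semitones: D–D#–E–F–…–G#–A–A#.
The walk passes from B into C once, so the octave number goes from 2 to 3.
(Equivalently spelled Bb3.)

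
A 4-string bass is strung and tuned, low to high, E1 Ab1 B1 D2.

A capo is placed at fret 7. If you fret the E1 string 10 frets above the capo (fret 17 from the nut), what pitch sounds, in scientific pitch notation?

A2

The capo raises the open E1 by 7 semitones to B1; fretting 10 more gives E1 + 7 + 10 = E1 + 17 semitones = A2.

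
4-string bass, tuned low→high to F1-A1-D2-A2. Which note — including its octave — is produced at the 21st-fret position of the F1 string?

D3

Each fret is one semitone, so F1 + 21 = D3.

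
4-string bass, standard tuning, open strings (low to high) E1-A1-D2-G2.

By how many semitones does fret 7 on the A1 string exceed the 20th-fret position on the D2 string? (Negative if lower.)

-18 semitones

A1 at fret 7 → E2 (MIDI 40); D2 at fret 20 → A#3 (MIDI 58).
40 − 58 = -18, so the two pitches are 18 semitones apart.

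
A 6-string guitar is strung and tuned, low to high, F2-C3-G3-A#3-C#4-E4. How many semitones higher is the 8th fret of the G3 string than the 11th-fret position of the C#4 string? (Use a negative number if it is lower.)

G3 at fret 8 → D#4 (MIDI 63); C#4 at fret 11 → C5 (MIDI 72).
63 − 72 = -9, so the two pitches are 9 semitones apart.

-9 semitones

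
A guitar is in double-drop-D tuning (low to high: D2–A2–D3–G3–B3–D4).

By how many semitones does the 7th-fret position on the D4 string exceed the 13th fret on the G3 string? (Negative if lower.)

1 semitone

D4 at fret 7 → A4 (MIDI 69); G3 at fret 13 → G♯4 (MIDI 68).
69 − 68 = 1, so the two pitches are 1 semitone apart.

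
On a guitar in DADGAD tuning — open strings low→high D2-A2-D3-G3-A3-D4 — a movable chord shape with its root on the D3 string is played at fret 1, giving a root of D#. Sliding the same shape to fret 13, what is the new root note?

D#

Moving from fret 1 to fret 13 shifts the root by 12 semitones.
D# up 12 semitones is D#.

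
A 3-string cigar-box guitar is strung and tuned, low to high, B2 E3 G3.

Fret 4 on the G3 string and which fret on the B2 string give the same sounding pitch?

12

G3 at fret 4 is G3 + 4 semitones = B3.
The open B2 string is 8 semitones below the open G3, so the same pitch on the B2 string lies at fret 4 + 8 = 12.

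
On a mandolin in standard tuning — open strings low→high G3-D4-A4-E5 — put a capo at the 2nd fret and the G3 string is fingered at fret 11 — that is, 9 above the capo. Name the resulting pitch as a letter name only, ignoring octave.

F#

The capo raises the open G3 by 2 semitones to A3; fretting 9 more gives G3 + 2 + 9 = G3 + 11 semitones, landing on F#.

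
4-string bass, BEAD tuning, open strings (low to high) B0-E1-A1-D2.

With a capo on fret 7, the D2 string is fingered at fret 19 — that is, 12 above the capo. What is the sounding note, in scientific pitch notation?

The capo raises the open D2 by 7 semitones to A2; fretting 12 more gives D2 + 7 + 12 = D2 + 19 semitones = A3.

A3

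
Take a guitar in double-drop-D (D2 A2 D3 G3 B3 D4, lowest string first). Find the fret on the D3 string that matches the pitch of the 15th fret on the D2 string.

D2 at fret 15 is D2 + 15 semitones = F3.
The open D3 string is 12 semitones above the open D2, so the same pitch on the D3 string lies at fret 15 − 12 = 3.

3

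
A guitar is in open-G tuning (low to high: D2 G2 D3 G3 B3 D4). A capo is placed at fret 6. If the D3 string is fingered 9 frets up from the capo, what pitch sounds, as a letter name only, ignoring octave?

F

The capo raises the open D3 by 6 semitones to G#3; fretting 9 more gives D3 + 6 + 9 = D3 + 15 semitones, landing on F.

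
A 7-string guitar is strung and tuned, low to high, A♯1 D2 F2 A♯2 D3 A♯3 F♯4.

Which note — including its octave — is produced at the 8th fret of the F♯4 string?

The open F♯4 string plus 8 semitones: F#–G–G#–A–A#–B–C–C#–D.
The walk passes from B into C once, so the octave number goes from 4 to 5.

D5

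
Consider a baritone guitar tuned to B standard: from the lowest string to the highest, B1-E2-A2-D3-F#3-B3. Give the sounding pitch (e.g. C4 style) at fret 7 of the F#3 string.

The open F#3 string plus 7 semitones: F#–G–G#–A–A#–B–C–C#.
The walk passes from B into C once, so the octave number goes from 3 to 4.
(Equivalently spelled Db4.)

C#4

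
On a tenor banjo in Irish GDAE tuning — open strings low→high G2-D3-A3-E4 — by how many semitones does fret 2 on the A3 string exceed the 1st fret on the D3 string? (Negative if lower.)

A3 at fret 2 → B3 (MIDI 59); D3 at fret 1 → D#3 (MIDI 51).
59 − 51 = 8, so the two pitches are 8 semitones apart.

8 semitones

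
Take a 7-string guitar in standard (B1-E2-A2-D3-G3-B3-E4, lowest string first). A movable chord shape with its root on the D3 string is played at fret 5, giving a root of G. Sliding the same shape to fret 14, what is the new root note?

E

Moving from fret 5 to fret 14 shifts the root by 9 semitones.
G up 9 semitones is E.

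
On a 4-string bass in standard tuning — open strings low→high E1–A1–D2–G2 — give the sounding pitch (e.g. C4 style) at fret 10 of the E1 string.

E1 is MIDI 28. Adding 10 gives 38, which is D2.

D2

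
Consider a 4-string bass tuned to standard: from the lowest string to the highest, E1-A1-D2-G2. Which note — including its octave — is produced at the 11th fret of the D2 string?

C#3

The open D2 string plus 11 semitones: D–D#–E–F–…–B–C–C#.
The walk passes from B into C once, so the octave number goes from 2 to 3.
(Equivalently spelled Db3.)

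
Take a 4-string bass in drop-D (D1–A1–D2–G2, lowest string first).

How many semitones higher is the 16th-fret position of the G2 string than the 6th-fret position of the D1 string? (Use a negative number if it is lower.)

G2 at fret 16 → B3 (MIDI 59); D1 at fret 6 → G♯1 (MIDI 32).
59 − 32 = 27, so the two pitches are 27 semitones apart.

27 semitones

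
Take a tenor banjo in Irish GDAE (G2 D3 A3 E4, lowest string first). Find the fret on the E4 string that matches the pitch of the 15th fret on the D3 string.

Fret 15 on D3 is MIDI 50 + 15 = 65 (F4). On the E4 string (open MIDI 64), that pitch is 65 − 64 = fret 1.

1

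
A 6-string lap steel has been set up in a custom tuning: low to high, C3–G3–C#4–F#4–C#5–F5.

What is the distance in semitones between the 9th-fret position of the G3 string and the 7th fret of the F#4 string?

G3 at fret 9 → E4 (MIDI 64); F#4 at fret 7 → C#5 (MIDI 73).
64 − 73 = -9, so the two pitches are 9 semitones apart, with C#5 the higher.

9 semitones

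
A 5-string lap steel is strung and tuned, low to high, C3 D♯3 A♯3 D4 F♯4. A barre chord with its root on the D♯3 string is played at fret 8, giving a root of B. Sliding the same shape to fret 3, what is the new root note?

F♯

Moving from fret 8 to fret 3 shifts the root by -5 semitones.
B down 5 semitones is F♯.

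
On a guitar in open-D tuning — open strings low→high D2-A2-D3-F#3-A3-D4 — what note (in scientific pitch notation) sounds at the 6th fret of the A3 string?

A3 is MIDI 57. Adding 6 gives 63, which is D#4.
(Equivalently spelled Eb4.)

D#4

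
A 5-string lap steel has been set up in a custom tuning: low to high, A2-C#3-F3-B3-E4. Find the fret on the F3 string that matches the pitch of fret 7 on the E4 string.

E4 at fret 7 is E4 + 7 semitones = B4.
The open F3 string is 11 semitones below the open E4, so the same pitch on the F3 string lies at fret 7 + 11 = 18.

18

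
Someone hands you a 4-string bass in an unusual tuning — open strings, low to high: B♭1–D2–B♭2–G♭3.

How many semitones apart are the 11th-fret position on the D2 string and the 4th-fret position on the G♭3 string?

9 semitones

D2 at fret 11 → D♭3 (MIDI 49); G♭3 at fret 4 → B♭3 (MIDI 58).
49 − 58 = -9, so the two pitches are 9 semitones apart, with B♭3 the higher.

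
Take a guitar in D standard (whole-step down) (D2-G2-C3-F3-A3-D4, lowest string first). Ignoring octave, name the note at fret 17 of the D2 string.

Each fret is one semitone, so D2 + 17 = G.

G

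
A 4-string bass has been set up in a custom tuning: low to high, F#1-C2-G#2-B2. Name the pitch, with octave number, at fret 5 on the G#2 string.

The open G#2 string plus 5 semitones: G#–A–A#–B–C–C#.
The walk passes from B into C once, so the octave number goes from 2 to 3.

C#3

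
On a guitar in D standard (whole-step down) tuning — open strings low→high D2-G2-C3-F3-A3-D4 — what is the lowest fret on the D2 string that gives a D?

From D2, count semitones up the chromatic scale until reaching D: D — 0 steps.

0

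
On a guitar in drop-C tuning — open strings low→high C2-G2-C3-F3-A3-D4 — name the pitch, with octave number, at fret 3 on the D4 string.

The open D4 string plus 3 semitones: D–D#–E–F.
No B→C boundary is crossed, so the octave stays at 4.

F4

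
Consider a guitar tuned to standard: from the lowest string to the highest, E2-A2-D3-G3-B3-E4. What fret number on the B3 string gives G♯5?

G♯5 is 21 semitones above the open B3 (B–C–C#–D–…–F#–G–G#), so it sits at fret 21.

21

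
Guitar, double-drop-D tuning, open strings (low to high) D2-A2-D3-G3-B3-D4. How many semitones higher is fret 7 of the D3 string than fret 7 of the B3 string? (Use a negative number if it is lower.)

-9 semitones

D3 at fret 7 → A3 (MIDI 57); B3 at fret 7 → F#4 (MIDI 66).
57 − 66 = -9, so the two pitches are 9 semitones apart.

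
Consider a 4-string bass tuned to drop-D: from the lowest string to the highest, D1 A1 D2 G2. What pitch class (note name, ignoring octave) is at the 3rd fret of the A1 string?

C

The open A1 string plus 3 semitones: A–A#–B–C.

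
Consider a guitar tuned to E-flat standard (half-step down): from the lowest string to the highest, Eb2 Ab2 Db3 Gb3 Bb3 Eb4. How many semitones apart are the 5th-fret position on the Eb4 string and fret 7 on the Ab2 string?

17 semitones

Eb4 at fret 5 → Ab4 (MIDI 68); Ab2 at fret 7 → Eb3 (MIDI 51).
68 − 51 = 17, so the two pitches are 17 semitones apart, with Ab4 the higher.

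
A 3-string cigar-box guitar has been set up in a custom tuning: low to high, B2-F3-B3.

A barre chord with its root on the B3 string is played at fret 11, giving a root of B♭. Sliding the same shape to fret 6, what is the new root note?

F

Moving from fret 11 to fret 6 shifts the root by -5 semitones.
B♭ down 5 semitones is F.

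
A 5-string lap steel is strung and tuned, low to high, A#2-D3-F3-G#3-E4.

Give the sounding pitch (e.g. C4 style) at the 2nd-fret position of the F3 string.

G3

Each fret is one semitone, so F3 + 2 = G3.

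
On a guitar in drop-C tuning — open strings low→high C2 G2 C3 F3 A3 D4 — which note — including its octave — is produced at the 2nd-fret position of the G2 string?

A2

Each fret is one semitone, so G2 + 2 = A2.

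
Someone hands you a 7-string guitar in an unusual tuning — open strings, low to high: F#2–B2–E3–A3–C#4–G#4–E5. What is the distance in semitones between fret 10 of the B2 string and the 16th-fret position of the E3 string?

B2 at fret 10 → A3 (MIDI 57); E3 at fret 16 → G#4 (MIDI 68).
57 − 68 = -11, so the two pitches are 11 semitones apart, with G#4 the higher.

11 semitones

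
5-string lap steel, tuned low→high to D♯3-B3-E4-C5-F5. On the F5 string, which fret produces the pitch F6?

12

F6 is 12 semitones above the open F5 (F–F#–G–G#–…–D#–E–F), so it sits at fret 12.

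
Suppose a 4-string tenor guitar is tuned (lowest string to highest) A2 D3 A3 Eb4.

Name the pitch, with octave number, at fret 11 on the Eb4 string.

D5

The open Eb4 string plus 11 semitones: Eb–E–F–Gb–…–C–Db–D.
The walk passes from B into C once, so the octave number goes from 4 to 5.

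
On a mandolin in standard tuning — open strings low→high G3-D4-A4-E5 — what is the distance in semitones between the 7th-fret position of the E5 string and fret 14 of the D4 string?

E5 at fret 7 → B5 (MIDI 83); D4 at fret 14 → E5 (MIDI 76).
83 − 76 = 7, so the two pitches are 7 semitones apart, with B5 the higher.

7 semitones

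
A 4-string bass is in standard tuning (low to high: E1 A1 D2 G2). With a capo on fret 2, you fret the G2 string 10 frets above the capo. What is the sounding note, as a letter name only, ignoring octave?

The capo raises the open G2 by 2 semitones to A2; fretting 10 more gives G2 + 2 + 10 = G2 + 12 semitones, landing on G.

G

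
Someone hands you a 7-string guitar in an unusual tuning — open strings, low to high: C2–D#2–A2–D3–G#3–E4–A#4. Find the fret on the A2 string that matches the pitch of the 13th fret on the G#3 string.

24

Fret 13 on G#3 is MIDI 56 + 13 = 69 (A4). On the A2 string (open MIDI 45), that pitch is 69 − 45 = fret 24.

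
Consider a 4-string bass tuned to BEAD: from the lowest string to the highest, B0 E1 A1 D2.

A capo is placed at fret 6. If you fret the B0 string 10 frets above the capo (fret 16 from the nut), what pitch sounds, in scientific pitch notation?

The capo raises the open B0 by 6 semitones to F1; fretting 10 more gives B0 + 6 + 10 = B0 + 16 semitones = D♯2.
(Also written E♭.)

D♯2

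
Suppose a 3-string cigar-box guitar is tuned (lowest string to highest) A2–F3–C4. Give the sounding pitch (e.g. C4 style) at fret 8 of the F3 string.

The open F3 string plus 8 semitones: F–F#–G–G#–A–A#–B–C–C#.
The walk passes from B into C once, so the octave number goes from 3 to 4.
(Equivalently spelled Db4.)

C#4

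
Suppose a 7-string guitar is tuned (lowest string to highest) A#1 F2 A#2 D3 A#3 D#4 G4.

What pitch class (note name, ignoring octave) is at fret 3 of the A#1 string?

C#

Each fret is one semitone, so A#1 + 3 = C#.
(Equivalently spelled Db.)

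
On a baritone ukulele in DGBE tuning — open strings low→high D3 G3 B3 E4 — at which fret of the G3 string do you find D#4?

8

D#4 is 8 semitones above the open G3 (G–G#–A–A#–B–C–C#–D–D#), so it sits at fret 8.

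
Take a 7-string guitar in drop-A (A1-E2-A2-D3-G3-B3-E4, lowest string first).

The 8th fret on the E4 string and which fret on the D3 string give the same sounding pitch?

E4 at fret 8 is E4 + 8 semitones = C5.
The open D3 string is 14 semitones below the open E4, so the same pitch on the D3 string lies at fret 8 + 14 = 22.

22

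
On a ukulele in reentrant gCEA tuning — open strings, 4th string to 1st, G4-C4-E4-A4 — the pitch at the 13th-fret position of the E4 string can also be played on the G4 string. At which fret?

E4 at fret 13 is E4 + 13 semitones = F5.
The open G4 string is 3 semitones above the open E4, so the same pitch on the G4 string lies at fret 13 − 3 = 10.

10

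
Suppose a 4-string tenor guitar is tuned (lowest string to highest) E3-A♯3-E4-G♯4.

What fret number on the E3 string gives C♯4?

9

C♯4 is 9 semitones above the open E3 (E–F–F#–G–G#–A–A#–B–C–C#), so it sits at fret 9.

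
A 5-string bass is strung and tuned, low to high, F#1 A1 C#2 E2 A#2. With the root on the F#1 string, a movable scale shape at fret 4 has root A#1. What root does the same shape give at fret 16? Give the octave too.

A#2

Moving from fret 4 to fret 16 shifts the root by 12 semitones.
A#1 up 12 semitones is A#2.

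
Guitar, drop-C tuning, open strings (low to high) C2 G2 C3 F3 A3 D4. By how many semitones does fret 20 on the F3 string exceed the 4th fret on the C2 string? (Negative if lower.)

F3 at fret 20 → C♯5 (MIDI 73); C2 at fret 4 → E2 (MIDI 40).
73 − 40 = 33, so the two pitches are 33 semitones apart.

33 semitones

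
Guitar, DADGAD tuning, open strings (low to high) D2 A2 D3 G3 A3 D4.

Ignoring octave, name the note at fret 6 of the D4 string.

G#

The open D4 string plus 6 semitones: D–D#–E–F–F#–G–G#.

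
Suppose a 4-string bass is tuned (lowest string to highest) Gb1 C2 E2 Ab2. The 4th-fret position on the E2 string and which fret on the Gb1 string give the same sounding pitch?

14

E2 at fret 4 is E2 + 4 semitones = Ab2.
The open Gb1 string is 10 semitones below the open E2, so the same pitch on the Gb1 string lies at fret 4 + 10 = 14.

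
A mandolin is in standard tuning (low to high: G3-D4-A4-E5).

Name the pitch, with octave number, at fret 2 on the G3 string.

A3

Each fret is one semitone, so G3 + 2 = A3.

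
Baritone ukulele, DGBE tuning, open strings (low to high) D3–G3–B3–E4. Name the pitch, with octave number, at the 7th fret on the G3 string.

The open G3 string plus 7 semitones: G–G#–A–A#–B–C–C#–D.
The walk passes from B into C once, so the octave number goes from 3 to 4.

D4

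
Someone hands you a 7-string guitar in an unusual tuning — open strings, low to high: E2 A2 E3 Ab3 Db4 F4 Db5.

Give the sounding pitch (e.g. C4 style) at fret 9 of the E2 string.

Db3

E2 is MIDI 40. Adding 9 gives 49, which is Db3.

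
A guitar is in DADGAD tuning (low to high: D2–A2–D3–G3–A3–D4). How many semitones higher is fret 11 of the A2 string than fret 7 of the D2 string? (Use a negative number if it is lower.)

11 semitones

A2 at fret 11 → G#3 (MIDI 56); D2 at fret 7 → A2 (MIDI 45).
56 − 45 = 11, so the two pitches are 11 semitones apart.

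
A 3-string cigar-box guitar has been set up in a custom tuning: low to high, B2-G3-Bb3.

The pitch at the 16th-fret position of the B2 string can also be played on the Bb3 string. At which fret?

5

Fret 16 on B2 is MIDI 47 + 16 = 63 (Eb4). On the Bb3 string (open MIDI 58), that pitch is 63 − 58 = fret 5.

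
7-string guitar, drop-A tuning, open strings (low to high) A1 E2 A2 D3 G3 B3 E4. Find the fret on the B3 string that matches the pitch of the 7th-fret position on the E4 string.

12

Fret 7 on E4 is MIDI 64 + 7 = 71 (B4). On the B3 string (open MIDI 59), that pitch is 71 − 59 = fret 12.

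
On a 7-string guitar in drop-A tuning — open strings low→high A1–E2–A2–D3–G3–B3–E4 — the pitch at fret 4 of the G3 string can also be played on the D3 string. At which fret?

G3 at fret 4 is G3 + 4 semitones = B3.
The open D3 string is 5 semitones below the open G3, so the same pitch on the D3 string lies at fret 4 + 5 = 9.

9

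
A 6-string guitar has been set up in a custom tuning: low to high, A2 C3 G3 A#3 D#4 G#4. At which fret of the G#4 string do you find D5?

D5 is 6 semitones above the open G#4 (G#–A–A#–B–C–C#–D), so it sits at fret 6.

6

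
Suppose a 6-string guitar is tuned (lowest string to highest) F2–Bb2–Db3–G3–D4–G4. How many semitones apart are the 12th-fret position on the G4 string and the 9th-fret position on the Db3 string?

G4 at fret 12 → G5 (MIDI 79); Db3 at fret 9 → Bb3 (MIDI 58).
79 − 58 = 21, so the two pitches are 21 semitones apart, with G5 the higher.

21 semitones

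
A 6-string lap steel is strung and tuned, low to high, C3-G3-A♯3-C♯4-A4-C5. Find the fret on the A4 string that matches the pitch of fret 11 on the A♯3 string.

A♯3 at fret 11 is A♯3 + 11 semitones = A4.
The open A4 string is 11 semitones above the open A♯3, so the same pitch on the A4 string lies at fret 11 − 11 = 0.

0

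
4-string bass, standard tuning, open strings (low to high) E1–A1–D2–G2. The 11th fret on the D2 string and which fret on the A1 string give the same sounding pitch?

Fret 11 on D2 is MIDI 38 + 11 = 49 (C#3). On the A1 string (open MIDI 33), that pitch is 49 − 33 = fret 16.

16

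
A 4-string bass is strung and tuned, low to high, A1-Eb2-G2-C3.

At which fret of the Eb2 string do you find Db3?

Db3 is 10 semitones above the open Eb2 (Eb–E–F–Gb–…–B–C–Db), so it sits at fret 10.

10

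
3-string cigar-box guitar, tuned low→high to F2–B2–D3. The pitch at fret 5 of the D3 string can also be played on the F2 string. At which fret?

14

Fret 5 on D3 is MIDI 50 + 5 = 55 (G3). On the F2 string (open MIDI 41), that pitch is 55 − 41 = fret 14.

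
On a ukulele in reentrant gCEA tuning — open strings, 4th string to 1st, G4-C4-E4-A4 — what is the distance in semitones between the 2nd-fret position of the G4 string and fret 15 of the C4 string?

6 semitones

G4 at fret 2 → A4 (MIDI 69); C4 at fret 15 → D♯5 (MIDI 75).
69 − 75 = -6, so the two pitches are 6 semitones apart, with D♯5 the higher.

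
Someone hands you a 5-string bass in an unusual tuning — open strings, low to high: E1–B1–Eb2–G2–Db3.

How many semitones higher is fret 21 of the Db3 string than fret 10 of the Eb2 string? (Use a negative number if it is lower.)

21 semitones

Db3 at fret 21 → Bb4 (MIDI 70); Eb2 at fret 10 → Db3 (MIDI 49).
70 − 49 = 21, so the two pitches are 21 semitones apart.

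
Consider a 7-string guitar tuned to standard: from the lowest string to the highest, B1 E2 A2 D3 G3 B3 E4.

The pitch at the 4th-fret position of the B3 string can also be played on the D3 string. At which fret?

13

B3 at fret 4 is B3 + 4 semitones = D#4.
The open D3 string is 9 semitones below the open B3, so the same pitch on the D3 string lies at fret 4 + 9 = 13.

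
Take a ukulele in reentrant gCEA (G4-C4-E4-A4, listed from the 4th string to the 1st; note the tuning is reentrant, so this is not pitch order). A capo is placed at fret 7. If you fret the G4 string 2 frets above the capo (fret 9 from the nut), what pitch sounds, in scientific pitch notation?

E5

The capo raises the open G4 by 7 semitones to D5; fretting 2 more gives G4 + 7 + 2 = G4 + 9 semitones = E5.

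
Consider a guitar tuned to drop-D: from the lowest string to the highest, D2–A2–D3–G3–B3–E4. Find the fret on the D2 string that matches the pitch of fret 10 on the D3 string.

22

D3 at fret 10 is D3 + 10 semitones = C4.
The open D2 string is 12 semitones below the open D3, so the same pitch on the D2 string lies at fret 10 + 12 = 22.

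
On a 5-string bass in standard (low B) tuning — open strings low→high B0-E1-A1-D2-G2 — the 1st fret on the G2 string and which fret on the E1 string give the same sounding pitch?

G2 at fret 1 is G2 + 1 semitone = G#2.
The open E1 string is 15 semitones below the open G2, so the same pitch on the E1 string lies at fret 1 + 15 = 16.

16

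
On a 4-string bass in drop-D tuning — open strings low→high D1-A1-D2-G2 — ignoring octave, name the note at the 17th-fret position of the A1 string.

The open A1 string plus 17 semitones: A–A#–B–C–…–C–C#–D.

D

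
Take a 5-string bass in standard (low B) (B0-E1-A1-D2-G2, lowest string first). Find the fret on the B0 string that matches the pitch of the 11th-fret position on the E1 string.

16

E1 at fret 11 is E1 + 11 semitones = D#2.
The open B0 string is 5 semitones below the open E1, so the same pitch on the B0 string lies at fret 11 + 5 = 16.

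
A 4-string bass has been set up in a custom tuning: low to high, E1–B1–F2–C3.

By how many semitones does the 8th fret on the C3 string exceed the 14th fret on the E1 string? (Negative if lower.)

14 semitones

C3 at fret 8 → Ab3 (MIDI 56); E1 at fret 14 → Gb2 (MIDI 42).
56 − 42 = 14, so the two pitches are 14 semitones apart.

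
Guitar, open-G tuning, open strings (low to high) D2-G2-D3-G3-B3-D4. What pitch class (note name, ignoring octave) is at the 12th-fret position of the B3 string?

The open B3 string plus 12 semitones: B–C–C#–D–…–A–A#–B.

B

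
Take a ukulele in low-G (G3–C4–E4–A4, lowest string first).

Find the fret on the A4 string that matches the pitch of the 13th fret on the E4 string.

8

Fret 13 on E4 is MIDI 64 + 13 = 77 (F5). On the A4 string (open MIDI 69), that pitch is 77 − 69 = fret 8.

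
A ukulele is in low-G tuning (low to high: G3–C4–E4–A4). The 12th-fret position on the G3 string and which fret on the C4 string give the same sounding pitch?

7

G3 at fret 12 is G3 + 12 semitones = G4.
The open C4 string is 5 semitones above the open G3, so the same pitch on the C4 string lies at fret 12 − 5 = 7.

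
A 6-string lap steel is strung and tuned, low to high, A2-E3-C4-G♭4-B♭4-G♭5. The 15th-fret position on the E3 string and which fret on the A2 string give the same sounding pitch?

E3 at fret 15 is E3 + 15 semitones = G4.
The open A2 string is 7 semitones below the open E3, so the same pitch on the A2 string lies at fret 15 + 7 = 22.

22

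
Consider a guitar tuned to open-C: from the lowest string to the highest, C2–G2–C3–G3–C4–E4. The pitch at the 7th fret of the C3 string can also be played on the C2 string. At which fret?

19

C3 at fret 7 is C3 + 7 semitones = G3.
The open C2 string is 12 semitones below the open C3, so the same pitch on the C2 string lies at fret 7 + 12 = 19.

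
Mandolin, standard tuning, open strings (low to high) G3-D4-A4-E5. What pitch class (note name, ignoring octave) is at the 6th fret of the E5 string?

A♯

E5 is MIDI 76. Adding 6 gives 82; 82 mod 12 = 10, i.e. A♯.
(Equivalently spelled B♭.)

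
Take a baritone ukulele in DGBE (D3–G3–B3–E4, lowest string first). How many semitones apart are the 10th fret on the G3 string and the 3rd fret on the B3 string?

3 semitones

G3 at fret 10 → F4 (MIDI 65); B3 at fret 3 → D4 (MIDI 62).
65 − 62 = 3, so the two pitches are 3 semitones apart, with F4 the higher.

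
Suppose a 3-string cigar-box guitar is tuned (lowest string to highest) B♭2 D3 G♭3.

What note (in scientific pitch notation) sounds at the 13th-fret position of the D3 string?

E♭4

Each fret is one semitone, so D3 + 13 = E♭4.
(Equivalently spelled D♯4.)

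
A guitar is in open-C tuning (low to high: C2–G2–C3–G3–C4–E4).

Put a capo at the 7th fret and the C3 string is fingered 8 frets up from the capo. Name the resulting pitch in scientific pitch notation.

D♯4

The capo raises the open C3 by 7 semitones to G3; fretting 8 more gives C3 + 7 + 8 = C3 + 15 semitones = D♯4.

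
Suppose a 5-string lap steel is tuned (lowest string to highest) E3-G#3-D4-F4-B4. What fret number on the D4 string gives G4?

5

G4 is 5 semitones above the open D4 (D–D#–E–F–F#–G), so it sits at fret 5.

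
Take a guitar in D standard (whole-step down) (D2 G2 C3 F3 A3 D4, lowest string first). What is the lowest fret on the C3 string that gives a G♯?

8

From C3, count semitones up the chromatic scale until reaching G♯: C–C#–D–D#–E–F–F#–G–G# — 8 steps.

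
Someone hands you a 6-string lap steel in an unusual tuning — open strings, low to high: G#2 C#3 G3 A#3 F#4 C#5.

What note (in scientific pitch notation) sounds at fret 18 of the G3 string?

C#5

The open G3 string plus 18 semitones: G–G#–A–A#–…–B–C–C#.
The walk passes from B into C 2 times, so the octave number goes from 3 to 5.
(Equivalently spelled Db5.)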